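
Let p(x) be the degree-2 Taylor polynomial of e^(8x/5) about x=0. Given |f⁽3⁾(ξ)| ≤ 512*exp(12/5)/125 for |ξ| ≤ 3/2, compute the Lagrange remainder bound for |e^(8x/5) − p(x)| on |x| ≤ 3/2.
288*exp(12/5)/125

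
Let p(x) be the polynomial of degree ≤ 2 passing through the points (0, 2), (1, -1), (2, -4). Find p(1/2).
1/2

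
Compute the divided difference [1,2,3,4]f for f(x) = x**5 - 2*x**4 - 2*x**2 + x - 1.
45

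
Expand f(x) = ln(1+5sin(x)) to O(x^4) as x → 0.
5*x - 25*x**2/2 + 245*x**3/6 + O(x**4)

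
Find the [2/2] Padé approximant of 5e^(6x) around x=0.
(15*x**2 + 15*x + 5)/(3*x**2 - 3*x + 1)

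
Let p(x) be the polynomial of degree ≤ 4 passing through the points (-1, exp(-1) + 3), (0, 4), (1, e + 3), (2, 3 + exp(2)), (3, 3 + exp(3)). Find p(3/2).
(3 + e*(-5*exp(3) + 90*e + 364 + 60*exp(2)))*exp(-1)/128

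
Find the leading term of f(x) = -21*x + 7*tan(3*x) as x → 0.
63*x**3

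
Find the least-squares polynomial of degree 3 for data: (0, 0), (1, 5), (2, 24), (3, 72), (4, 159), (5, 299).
1/14 + (107/84)x + (9/7)x² + (25/12)x³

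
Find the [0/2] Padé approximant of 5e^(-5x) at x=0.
5/(25*x**2/2 + 5*x + 1)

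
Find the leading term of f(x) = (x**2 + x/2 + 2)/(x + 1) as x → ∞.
x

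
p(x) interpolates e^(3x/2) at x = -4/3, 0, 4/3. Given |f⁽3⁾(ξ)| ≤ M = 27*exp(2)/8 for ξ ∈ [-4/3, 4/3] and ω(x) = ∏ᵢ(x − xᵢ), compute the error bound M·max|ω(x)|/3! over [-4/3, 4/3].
8*sqrt(3)*exp(2)/27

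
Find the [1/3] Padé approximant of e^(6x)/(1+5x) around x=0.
(7*x/3 + 1)/(26*x**3 - 43*x**2/3 + 4*x/3 + 1)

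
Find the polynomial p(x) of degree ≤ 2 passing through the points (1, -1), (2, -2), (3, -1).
x**2 - 4*x + 2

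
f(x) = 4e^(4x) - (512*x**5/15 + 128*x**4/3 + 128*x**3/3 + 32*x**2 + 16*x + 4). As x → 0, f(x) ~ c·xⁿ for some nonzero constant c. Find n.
6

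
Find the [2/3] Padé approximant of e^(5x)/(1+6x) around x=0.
(2525*x**2/1108 + 710*x/277 + 1)/(38525*x**3/3324 - 14025*x**2/1108 + 987*x/277 + 1)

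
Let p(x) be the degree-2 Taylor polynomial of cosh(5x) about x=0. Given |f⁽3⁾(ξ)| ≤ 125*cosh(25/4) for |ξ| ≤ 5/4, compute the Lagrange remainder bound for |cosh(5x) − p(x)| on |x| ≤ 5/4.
15625*cosh(25/4)/384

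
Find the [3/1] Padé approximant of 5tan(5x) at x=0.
625*x**3/3 + 25*x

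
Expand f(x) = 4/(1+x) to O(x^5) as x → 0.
4 - 4*x + 4*x**2 - 4*x**3 + 4*x**4 + O(x**5)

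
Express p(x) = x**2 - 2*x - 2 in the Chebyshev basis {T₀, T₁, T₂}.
(-3/2)T₀ + (-2)T₁ + (1/2)T₂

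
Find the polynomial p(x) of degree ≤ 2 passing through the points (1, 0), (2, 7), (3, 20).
3*x**2 - 2*x - 1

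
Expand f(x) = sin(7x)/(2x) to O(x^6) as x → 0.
7/2 - 343*x**2/12 + 16807*x**4/240 + O(x**6)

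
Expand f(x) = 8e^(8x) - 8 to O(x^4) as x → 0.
64*x + 256*x**2 + 2048*x**3/3 + O(x**4)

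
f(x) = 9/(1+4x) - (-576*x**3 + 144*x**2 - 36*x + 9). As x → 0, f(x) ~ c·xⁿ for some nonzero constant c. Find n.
4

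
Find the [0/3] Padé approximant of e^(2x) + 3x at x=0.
1/(-319*x**3/3 + 23*x**2 - 5*x + 1)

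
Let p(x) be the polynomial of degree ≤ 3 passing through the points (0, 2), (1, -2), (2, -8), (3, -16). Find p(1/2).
1/4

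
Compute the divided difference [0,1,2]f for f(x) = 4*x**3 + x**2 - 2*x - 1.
13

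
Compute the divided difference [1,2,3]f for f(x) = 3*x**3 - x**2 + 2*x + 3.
17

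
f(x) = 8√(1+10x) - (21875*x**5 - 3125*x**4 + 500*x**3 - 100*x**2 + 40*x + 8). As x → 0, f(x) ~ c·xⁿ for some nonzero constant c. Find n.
6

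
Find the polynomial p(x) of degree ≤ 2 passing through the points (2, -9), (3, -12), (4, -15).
-3*x - 3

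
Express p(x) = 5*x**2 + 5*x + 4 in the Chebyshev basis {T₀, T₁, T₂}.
(13/2)T₀ + (5)T₁ + (5/2)T₂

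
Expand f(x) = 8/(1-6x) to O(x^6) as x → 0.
8 + 48*x + 288*x**2 + 1728*x**3 + 10368*x**4 + 62208*x**5 + O(x**6)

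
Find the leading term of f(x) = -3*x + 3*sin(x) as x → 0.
-x**3/2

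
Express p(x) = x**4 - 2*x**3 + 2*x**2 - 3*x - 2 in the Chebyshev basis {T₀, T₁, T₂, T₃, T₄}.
(-5/8)T₀ + (-9/2)T₁ + (3/2)T₂ + (-1/2)T₃ + (1/8)T₄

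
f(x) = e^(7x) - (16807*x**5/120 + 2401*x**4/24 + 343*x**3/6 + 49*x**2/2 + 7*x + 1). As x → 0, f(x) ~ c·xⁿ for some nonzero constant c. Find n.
6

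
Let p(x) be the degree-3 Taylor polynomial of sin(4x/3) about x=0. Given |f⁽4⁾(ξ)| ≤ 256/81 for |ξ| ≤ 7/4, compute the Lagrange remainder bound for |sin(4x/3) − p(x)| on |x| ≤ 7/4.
2401/1944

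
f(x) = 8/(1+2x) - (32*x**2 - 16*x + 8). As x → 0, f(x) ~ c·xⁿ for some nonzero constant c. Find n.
3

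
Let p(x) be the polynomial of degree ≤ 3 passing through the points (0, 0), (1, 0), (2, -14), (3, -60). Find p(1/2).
5/8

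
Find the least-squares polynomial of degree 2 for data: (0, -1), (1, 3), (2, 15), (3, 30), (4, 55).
-34/35 + (73/70)x + (45/14)x²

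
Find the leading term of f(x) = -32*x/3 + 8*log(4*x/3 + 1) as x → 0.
-64*x**2/9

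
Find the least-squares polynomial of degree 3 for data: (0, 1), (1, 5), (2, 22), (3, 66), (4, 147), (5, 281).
61/63 + (647/378)x + (13/63)x² + (115/54)x³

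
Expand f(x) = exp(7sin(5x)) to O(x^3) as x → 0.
1 + 35*x + 1225*x**2/2 + O(x**3)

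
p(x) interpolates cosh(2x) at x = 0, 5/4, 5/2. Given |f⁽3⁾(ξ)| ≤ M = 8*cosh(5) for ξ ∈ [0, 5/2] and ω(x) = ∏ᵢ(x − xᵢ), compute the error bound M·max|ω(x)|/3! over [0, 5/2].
125*sqrt(3)*cosh(5)/216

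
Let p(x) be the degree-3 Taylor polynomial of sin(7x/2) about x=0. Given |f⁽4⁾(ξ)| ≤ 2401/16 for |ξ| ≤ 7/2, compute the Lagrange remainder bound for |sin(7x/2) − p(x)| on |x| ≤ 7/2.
5764801/6144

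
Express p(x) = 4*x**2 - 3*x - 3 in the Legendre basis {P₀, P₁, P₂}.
(-5/3)P₀ + (-3)P₁ + (8/3)P₂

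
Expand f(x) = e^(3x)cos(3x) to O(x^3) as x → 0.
1 + 3*x + O(x**3)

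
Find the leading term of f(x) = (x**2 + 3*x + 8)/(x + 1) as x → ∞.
x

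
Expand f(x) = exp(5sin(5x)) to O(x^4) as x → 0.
1 + 25*x + 625*x**2/2 + 2500*x**3 + O(x**4)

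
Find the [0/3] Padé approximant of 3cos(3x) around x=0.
3/(9*x**2/2 + 1)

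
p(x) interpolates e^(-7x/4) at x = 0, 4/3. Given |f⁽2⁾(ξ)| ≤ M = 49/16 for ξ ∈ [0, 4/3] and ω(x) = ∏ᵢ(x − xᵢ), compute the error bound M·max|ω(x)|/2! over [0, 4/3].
49/72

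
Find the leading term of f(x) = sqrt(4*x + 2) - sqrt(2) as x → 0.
sqrt(2)*x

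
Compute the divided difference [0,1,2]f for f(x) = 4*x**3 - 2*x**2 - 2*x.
10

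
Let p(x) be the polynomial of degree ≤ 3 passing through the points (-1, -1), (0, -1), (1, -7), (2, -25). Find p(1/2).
-23/8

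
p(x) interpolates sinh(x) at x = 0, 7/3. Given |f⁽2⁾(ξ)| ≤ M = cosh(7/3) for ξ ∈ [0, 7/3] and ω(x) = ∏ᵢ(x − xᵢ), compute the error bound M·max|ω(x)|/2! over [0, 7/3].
49*cosh(7/3)/72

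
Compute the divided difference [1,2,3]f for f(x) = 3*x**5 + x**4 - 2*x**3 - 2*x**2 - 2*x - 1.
281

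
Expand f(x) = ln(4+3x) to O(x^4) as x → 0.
log(4) + 3*x/4 - 9*x**2/32 + 9*x**3/64 + O(x**4)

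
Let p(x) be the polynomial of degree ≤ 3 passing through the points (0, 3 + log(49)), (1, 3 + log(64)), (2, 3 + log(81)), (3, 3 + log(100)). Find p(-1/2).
3 + log(583443*35**(3/8)*6**(1/4)/81920)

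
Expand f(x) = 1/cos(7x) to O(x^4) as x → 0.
1 + 49*x**2/2 + O(x**4)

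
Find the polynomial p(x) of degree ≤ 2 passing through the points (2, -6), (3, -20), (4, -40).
-3*x**2 + x + 4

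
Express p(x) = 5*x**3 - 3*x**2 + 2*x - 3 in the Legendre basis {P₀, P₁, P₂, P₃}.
(-4)P₀ + (5)P₁ + (-2)P₂ + (2)P₃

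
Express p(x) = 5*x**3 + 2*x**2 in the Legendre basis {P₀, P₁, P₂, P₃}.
(2/3)P₀ + (3)P₁ + (4/3)P₂ + (2)P₃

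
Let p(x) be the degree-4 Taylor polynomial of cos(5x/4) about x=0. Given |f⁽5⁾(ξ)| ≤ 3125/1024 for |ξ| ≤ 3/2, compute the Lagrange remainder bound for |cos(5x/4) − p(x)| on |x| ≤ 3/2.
50625/262144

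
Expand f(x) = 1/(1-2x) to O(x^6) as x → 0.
1 + 2*x + 4*x**2 + 8*x**3 + 16*x**4 + 32*x**5 + O(x**6)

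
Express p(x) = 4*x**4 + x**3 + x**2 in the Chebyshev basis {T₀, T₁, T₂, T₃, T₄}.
(2)T₀ + (3/4)T₁ + (5/2)T₂ + (1/4)T₃ + (1/2)T₄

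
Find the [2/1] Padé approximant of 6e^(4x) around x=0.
(16*x**2 + 16*x + 6)/(1 - 4*x/3)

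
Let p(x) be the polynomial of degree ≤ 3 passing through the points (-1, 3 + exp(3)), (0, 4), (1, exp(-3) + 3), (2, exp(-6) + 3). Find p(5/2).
((69 - 5*exp(3))*exp(6) - 35*exp(3) + 35)*exp(-6)/16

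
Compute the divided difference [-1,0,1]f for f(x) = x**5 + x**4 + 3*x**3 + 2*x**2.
3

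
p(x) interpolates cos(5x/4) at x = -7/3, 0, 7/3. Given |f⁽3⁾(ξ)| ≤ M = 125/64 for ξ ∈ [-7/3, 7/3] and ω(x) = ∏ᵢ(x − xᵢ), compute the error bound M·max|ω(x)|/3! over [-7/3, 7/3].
42875*sqrt(3)/46656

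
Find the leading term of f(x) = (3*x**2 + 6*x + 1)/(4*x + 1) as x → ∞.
3*x/4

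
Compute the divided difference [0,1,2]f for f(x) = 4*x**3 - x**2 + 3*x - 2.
11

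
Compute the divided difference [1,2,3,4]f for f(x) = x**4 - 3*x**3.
7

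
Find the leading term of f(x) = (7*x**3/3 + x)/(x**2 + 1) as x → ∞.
7*x/3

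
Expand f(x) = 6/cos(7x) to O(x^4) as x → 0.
6 + 147*x**2 + O(x**4)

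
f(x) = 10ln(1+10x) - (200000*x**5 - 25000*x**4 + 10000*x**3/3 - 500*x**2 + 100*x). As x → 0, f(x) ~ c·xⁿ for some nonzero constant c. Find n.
6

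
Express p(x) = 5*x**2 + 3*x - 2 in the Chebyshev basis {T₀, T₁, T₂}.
(1/2)T₀ + (3)T₁ + (5/2)T₂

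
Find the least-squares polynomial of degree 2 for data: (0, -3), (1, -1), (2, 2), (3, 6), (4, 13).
-99/35 + (53/70)x + (11/14)x²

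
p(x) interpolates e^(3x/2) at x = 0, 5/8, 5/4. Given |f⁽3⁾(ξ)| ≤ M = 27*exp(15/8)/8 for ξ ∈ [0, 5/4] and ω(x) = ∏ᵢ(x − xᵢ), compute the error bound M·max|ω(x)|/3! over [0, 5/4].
125*sqrt(3)*exp(15/8)/4096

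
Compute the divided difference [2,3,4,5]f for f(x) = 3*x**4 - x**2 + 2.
42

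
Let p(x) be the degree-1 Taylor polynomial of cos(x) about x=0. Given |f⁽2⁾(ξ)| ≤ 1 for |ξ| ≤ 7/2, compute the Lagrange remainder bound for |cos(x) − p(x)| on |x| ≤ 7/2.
49/8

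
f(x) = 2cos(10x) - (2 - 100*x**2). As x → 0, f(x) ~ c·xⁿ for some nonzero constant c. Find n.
4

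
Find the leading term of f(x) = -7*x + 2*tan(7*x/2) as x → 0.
343*x**3/12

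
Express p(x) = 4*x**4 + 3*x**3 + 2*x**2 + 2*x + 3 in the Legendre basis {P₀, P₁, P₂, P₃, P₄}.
(67/15)P₀ + (19/5)P₁ + (76/21)P₂ + (6/5)P₃ + (32/35)P₄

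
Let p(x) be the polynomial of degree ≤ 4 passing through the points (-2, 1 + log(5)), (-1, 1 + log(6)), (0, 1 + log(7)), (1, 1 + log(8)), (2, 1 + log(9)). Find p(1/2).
1 + log(2*2**(1/4)*3**(49/64)*5**(3/128)*7**(45/64)/3)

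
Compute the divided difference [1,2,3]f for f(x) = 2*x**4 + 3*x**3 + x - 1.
68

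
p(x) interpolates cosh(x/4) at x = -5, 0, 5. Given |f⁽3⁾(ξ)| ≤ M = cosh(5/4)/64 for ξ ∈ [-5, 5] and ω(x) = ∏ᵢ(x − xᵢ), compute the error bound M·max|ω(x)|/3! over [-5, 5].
125*sqrt(3)*cosh(5/4)/1728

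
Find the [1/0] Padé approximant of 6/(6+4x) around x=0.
1 - 2*x/3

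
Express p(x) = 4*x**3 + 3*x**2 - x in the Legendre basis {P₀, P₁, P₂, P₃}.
P₀ + (7/5)P₁ + (2)P₂ + (8/5)P₃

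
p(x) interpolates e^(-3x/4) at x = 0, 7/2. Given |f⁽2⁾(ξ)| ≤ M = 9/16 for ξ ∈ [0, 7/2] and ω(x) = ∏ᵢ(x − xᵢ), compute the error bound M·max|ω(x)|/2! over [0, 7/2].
441/512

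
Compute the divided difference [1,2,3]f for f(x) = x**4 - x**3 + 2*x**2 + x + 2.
21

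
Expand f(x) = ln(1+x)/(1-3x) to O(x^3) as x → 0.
x + 5*x**2/2 + O(x**3)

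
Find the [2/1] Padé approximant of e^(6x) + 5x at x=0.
(-4*x**2 + 9*x + 1)/(1 - 2*x)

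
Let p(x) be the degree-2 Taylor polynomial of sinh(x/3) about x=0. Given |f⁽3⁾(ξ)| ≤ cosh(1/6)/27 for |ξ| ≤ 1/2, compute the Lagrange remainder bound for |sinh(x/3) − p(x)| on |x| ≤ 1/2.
cosh(1/6)/1296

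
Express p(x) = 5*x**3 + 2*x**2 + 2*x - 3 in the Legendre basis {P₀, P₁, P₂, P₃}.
(-7/3)P₀ + (5)P₁ + (4/3)P₂ + (2)P₃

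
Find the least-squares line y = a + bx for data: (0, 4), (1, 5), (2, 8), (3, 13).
a = 3, b = 3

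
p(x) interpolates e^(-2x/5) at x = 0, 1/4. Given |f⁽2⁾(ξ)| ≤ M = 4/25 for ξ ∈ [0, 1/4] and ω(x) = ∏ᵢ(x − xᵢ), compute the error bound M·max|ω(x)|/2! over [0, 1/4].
1/800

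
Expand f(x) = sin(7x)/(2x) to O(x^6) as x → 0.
7/2 - 343*x**2/12 + 16807*x**4/240 + O(x**6)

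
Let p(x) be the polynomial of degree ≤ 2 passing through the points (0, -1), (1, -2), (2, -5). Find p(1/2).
-5/4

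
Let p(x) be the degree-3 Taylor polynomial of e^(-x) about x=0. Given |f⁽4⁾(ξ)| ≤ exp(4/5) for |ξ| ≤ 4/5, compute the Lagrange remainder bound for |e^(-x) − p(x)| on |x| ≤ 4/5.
32*exp(4/5)/1875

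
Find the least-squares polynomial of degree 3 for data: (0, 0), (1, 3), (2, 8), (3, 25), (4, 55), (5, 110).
1/126 + (2633/756)x + (-445/252)x² + (59/54)x³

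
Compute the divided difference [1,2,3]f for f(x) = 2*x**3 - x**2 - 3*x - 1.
11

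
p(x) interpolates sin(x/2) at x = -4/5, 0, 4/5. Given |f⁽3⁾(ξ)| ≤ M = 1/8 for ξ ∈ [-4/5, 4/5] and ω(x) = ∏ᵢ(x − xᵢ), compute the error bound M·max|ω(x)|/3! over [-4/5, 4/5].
8*sqrt(3)/3375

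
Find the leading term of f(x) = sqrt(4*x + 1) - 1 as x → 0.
2*x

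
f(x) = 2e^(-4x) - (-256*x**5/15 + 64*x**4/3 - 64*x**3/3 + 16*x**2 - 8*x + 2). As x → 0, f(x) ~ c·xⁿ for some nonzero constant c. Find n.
6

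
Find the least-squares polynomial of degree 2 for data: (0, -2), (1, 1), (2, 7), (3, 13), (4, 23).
-2 + (11/5)x + x²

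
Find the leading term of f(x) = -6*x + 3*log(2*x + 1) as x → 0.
-6*x**2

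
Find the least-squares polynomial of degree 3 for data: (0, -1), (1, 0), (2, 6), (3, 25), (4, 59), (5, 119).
-22/21 + (61/126)x + (-37/84)x² + (37/36)x³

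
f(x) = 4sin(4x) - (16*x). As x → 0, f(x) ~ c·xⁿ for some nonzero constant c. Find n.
3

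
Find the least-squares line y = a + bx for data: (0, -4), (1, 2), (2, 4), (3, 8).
a = -16/5, b = 19/5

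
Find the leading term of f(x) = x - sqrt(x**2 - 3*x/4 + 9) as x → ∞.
3/8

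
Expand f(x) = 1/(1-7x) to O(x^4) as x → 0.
1 + 7*x + 49*x**2 + 343*x**3 + O(x**4)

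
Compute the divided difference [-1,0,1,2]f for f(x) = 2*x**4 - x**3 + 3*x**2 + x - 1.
3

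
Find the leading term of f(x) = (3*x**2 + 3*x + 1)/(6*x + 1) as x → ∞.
x/2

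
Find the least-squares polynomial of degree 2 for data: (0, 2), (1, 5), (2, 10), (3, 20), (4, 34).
79/35 + (13/70)x + (27/14)x²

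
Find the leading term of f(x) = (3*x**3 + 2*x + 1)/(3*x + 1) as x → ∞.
x**2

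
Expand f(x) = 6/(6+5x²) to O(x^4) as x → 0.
1 - 5*x**2/6 + O(x**4)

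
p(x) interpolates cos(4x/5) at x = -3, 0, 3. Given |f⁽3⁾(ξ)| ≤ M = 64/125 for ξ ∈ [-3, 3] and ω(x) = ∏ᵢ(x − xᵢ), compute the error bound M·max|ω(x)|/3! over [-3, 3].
64*sqrt(3)/125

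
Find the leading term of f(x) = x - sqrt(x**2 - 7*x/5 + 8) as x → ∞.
7/10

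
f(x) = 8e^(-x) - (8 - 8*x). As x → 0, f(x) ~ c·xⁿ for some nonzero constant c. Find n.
2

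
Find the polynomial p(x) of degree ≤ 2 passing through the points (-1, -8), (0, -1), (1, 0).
-3*x**2 + 4*x - 1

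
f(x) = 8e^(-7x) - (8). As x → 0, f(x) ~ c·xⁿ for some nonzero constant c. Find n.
1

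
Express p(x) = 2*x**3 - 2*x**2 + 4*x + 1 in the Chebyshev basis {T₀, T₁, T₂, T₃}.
(11/2)T₁ - T₂ + (1/2)T₃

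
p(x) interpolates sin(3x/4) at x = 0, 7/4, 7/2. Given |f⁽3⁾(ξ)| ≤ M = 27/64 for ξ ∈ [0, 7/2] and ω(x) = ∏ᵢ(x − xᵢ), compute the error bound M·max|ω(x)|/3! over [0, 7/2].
343*sqrt(3)/4096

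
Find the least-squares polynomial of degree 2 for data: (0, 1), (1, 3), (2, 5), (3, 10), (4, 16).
41/35 + (39/70)x + (11/14)x²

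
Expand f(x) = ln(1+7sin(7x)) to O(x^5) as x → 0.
49*x - 2401*x**2/2 + 232897*x**3/6 - 17059105*x**4/12 + O(x**5)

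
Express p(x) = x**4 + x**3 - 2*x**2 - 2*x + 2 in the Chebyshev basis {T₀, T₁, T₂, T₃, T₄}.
(11/8)T₀ + (-5/4)T₁ + (-1/2)T₂ + (1/4)T₃ + (1/8)T₄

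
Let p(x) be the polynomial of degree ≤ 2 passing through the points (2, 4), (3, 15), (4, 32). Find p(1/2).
-5/4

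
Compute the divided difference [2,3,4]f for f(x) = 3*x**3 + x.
27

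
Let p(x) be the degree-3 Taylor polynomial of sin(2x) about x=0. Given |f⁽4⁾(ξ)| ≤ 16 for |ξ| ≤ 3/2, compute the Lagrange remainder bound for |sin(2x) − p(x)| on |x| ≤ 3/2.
27/8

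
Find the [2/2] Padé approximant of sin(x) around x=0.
x/(x**2/6 + 1)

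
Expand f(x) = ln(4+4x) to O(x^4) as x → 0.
log(4) + x - x**2/2 + x**3/3 + O(x**4)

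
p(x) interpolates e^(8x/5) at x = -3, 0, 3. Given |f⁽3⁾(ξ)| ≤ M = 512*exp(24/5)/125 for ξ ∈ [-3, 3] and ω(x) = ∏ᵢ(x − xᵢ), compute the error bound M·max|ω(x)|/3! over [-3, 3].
512*sqrt(3)*exp(24/5)/125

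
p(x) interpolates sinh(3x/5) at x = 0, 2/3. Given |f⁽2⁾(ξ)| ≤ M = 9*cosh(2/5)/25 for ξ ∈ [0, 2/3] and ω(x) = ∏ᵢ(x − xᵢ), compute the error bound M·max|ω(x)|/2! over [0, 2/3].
cosh(2/5)/50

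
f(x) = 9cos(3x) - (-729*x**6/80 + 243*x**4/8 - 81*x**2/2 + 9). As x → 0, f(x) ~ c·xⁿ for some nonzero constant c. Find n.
8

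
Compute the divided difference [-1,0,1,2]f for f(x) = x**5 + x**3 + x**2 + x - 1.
6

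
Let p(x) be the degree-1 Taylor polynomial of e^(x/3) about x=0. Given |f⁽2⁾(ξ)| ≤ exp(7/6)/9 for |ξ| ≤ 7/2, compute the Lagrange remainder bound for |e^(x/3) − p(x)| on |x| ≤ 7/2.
49*exp(7/6)/72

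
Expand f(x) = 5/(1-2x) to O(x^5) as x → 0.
5 + 10*x + 20*x**2 + 40*x**3 + 80*x**4 + O(x**5)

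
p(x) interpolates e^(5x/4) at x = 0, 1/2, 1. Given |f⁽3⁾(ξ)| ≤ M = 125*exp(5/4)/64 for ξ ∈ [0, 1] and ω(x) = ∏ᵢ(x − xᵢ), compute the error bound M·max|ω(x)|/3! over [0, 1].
125*sqrt(3)*exp(5/4)/13824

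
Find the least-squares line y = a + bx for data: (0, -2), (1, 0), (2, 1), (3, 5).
a = -23/10, b = 11/5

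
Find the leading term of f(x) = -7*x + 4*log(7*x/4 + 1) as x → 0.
-49*x**2/8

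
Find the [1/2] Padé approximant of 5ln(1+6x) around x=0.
30*x/(-3*x**2 + 3*x + 1)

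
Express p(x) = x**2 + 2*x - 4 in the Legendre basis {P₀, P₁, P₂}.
(-11/3)P₀ + (2)P₁ + (2/3)P₂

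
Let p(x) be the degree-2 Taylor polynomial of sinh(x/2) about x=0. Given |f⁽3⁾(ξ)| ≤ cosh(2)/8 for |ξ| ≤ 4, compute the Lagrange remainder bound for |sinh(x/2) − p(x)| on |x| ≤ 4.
4*cosh(2)/3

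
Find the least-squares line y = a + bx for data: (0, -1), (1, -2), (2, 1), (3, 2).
a = -9/5, b = 6/5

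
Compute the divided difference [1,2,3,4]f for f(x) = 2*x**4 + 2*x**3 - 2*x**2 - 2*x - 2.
22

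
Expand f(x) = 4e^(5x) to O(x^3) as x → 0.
4 + 20*x + 50*x**2 + O(x**3)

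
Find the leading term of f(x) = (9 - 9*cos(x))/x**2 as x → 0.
9/2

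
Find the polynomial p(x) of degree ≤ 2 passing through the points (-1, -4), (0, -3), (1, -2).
x - 3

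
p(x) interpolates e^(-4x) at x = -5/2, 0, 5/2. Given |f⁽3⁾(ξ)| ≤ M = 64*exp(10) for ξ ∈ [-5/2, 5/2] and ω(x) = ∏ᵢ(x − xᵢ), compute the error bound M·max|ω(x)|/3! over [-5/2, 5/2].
1000*sqrt(3)*exp(10)/27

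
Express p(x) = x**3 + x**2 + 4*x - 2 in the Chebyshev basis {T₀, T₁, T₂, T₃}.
(-3/2)T₀ + (19/4)T₁ + (1/2)T₂ + (1/4)T₃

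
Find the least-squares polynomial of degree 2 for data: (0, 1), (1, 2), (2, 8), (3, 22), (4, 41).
38/35 + (-18/7)x + (22/7)x²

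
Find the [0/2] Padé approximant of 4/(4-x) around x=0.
1/(1 - x/4)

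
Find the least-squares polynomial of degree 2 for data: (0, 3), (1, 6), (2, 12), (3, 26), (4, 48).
25/7 + (-15/7)x + (23/7)x²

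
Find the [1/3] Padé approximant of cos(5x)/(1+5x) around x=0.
(1 - 25*x/12)/(875*x**3/24 + 25*x**2/12 + 35*x/12 + 1)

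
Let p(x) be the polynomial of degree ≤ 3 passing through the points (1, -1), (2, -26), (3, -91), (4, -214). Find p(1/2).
17/8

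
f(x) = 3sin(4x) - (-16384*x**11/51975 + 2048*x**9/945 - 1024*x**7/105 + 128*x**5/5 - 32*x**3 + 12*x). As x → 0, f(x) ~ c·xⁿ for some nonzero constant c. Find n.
13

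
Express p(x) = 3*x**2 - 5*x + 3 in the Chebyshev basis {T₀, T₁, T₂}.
(9/2)T₀ + (-5)T₁ + (3/2)T₂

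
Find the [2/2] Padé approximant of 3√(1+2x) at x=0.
(15*x**2/4 + 15*x/2 + 3)/(x**2/4 + 3*x/2 + 1)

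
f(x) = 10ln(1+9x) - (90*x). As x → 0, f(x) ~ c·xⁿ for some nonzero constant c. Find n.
2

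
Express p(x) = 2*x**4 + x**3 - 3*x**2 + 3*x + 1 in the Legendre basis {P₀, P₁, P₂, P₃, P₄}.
(2/5)P₀ + (18/5)P₁ + (-6/7)P₂ + (2/5)P₃ + (16/35)P₄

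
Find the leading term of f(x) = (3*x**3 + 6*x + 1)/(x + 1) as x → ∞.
3*x**2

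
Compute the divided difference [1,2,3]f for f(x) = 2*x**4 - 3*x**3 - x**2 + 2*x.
31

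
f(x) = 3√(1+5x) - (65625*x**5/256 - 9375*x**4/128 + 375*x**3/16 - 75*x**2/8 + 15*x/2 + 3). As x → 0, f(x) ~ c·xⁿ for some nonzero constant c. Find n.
6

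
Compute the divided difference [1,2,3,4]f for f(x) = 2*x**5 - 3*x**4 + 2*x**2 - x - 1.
100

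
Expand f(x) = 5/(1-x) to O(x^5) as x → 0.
5 + 5*x + 5*x**2 + 5*x**3 + 5*x**4 + O(x**5)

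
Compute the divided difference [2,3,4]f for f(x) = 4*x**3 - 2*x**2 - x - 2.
34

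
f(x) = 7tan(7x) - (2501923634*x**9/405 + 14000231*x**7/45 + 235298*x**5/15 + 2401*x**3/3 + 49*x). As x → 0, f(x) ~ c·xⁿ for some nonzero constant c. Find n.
11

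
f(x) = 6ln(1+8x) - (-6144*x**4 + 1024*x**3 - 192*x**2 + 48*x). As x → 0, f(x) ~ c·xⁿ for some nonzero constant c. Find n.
5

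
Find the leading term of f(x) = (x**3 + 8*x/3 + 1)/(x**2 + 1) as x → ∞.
x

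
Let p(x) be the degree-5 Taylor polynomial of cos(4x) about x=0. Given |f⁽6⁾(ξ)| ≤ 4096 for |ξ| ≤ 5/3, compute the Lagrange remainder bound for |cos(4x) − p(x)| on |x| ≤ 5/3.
800000/6561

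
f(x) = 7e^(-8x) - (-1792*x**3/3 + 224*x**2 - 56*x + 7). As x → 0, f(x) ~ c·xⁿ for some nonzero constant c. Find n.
4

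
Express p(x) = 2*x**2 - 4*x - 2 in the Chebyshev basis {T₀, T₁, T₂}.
-T₀ + (-4)T₁ + T₂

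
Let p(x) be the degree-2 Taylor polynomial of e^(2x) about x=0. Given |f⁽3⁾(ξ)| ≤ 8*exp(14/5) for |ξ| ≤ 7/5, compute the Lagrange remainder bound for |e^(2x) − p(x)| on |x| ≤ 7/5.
1372*exp(14/5)/375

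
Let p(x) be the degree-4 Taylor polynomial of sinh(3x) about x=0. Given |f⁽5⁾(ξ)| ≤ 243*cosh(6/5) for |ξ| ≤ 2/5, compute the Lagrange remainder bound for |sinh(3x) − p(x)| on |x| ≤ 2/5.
324*cosh(6/5)/15625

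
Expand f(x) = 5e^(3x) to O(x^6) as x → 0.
5 + 15*x + 45*x**2/2 + 45*x**3/2 + 135*x**4/8 + 81*x**5/8 + O(x**6)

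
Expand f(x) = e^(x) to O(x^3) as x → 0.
1 + x + x**2/2 + O(x**3)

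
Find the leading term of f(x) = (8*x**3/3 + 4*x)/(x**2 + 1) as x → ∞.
8*x/3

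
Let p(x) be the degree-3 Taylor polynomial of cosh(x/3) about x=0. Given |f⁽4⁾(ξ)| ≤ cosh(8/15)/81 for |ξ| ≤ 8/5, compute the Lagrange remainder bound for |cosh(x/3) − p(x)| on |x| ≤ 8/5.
512*cosh(8/15)/151875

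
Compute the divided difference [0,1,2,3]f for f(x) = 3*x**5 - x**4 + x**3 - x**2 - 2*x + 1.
70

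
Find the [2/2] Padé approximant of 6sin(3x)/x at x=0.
(18 - 189*x**2/10)/(9*x**2/20 + 1)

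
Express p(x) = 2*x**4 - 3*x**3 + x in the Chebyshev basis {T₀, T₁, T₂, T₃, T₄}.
(3/4)T₀ + (-5/4)T₁ + T₂ + (-3/4)T₃ + (1/4)T₄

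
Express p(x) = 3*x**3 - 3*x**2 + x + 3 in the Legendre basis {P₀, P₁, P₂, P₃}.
(2)P₀ + (14/5)P₁ + (-2)P₂ + (6/5)P₃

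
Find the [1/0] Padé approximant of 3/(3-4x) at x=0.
4*x/3 + 1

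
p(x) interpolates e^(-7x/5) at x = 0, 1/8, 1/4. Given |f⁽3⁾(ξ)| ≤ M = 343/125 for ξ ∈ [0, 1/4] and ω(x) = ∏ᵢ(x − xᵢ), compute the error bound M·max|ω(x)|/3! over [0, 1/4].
343*sqrt(3)/1728000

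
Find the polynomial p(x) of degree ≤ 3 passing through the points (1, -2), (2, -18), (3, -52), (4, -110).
-x**3 - 3*x**2 + 2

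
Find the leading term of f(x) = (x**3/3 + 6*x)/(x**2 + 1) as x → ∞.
x/3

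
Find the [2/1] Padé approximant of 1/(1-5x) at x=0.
1/(1 - 5*x)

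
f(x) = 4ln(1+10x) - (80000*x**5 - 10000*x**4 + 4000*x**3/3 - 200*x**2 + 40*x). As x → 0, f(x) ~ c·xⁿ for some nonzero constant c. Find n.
6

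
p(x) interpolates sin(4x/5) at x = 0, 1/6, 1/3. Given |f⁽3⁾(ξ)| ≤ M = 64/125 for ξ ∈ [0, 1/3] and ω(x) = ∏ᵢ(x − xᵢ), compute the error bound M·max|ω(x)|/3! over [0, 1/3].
8*sqrt(3)/91125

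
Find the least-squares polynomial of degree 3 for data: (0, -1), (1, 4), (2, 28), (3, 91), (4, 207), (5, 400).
-68/63 + (49/27)x + (19/63)x² + (83/27)x³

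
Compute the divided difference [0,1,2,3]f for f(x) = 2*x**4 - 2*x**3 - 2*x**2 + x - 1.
10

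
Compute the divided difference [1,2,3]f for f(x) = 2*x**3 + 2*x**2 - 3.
14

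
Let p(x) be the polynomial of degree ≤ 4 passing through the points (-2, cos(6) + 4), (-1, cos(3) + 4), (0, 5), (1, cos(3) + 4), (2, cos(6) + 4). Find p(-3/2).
21*cos(3)/16 + 15*cos(6)/64 + 221/64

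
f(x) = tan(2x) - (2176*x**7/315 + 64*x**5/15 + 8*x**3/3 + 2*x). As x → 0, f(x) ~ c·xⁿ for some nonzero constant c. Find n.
9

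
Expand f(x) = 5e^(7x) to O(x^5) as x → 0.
5 + 35*x + 245*x**2/2 + 1715*x**3/6 + 12005*x**4/24 + O(x**5)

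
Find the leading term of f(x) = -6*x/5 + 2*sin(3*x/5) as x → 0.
-9*x**3/125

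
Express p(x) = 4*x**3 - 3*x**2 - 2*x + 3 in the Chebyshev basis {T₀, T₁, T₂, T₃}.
(3/2)T₀ + T₁ + (-3/2)T₂ + T₃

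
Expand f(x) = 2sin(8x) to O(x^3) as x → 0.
16*x + O(x**3)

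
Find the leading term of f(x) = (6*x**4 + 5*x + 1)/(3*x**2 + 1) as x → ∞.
2*x**2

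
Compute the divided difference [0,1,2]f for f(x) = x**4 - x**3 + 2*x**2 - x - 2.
6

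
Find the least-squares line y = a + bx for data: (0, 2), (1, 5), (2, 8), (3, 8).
a = 13/5, b = 21/10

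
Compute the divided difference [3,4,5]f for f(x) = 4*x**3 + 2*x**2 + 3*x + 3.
50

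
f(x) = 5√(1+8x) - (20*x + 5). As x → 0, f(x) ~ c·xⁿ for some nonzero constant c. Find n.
2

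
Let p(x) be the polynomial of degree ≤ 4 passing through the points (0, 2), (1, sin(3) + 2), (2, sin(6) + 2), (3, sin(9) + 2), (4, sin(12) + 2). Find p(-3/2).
1485*sin(6)/64 - 385*sin(9)/32 - 693*sin(3)/32 + 315*sin(12)/128 + 2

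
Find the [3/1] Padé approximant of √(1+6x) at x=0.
(-27*x**3/8 + 27*x**2/4 + 27*x/4 + 1)/(15*x/4 + 1)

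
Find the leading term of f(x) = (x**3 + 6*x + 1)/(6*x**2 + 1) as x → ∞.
x/6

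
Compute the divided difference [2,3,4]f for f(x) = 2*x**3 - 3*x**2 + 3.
15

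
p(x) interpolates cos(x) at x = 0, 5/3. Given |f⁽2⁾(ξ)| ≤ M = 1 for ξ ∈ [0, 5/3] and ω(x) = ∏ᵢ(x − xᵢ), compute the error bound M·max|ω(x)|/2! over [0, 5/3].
25/72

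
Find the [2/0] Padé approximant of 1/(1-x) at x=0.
x**2 + x + 1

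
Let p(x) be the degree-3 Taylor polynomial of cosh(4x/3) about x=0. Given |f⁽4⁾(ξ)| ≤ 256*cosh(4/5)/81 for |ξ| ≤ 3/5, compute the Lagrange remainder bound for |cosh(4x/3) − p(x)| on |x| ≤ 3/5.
32*cosh(4/5)/1875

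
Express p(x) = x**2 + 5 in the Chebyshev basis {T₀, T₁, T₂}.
(11/2)T₀ + (1/2)T₂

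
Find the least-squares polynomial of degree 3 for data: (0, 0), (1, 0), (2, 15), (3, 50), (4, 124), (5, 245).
-13/63 + (-353/378)x + (-13/252)x² + (217/108)x³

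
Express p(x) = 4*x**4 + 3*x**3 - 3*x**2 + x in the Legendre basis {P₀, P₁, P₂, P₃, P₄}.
(-1/5)P₀ + (14/5)P₁ + (2/7)P₂ + (6/5)P₃ + (32/35)P₄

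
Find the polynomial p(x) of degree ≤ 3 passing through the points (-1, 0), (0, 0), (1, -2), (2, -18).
-2*x**3 - x**2 + x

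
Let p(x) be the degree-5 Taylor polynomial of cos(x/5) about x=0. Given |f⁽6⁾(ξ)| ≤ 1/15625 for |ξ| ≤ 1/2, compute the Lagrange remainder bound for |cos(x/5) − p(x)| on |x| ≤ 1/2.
1/720000000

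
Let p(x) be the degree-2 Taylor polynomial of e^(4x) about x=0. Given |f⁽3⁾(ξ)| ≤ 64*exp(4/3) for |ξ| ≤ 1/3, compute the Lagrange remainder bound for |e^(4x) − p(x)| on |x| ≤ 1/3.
32*exp(4/3)/81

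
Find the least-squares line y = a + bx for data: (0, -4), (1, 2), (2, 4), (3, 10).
a = -18/5, b = 22/5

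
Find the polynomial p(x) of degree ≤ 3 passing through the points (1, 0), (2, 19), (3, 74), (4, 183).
3*x**3 - 2*x - 1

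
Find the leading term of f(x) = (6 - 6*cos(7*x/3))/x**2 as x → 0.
49/3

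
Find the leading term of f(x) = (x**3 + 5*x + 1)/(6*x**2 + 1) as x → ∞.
x/6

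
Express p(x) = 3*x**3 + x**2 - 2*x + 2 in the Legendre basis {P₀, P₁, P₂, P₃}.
(7/3)P₀ + (-1/5)P₁ + (2/3)P₂ + (6/5)P₃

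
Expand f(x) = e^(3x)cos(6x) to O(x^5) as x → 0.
1 + 3*x - 27*x**2/2 - 99*x**3/2 - 189*x**4/8 + O(x**5)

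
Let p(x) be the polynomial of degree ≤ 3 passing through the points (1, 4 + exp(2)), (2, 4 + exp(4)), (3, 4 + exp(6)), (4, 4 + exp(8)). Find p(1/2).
-5*exp(8)/16 - 35*exp(4)/16 + 4 + 35*exp(2)/16 + 21*exp(6)/16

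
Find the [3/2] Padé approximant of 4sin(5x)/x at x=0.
(20 - 175*x**2/3)/(5*x**2/4 + 1)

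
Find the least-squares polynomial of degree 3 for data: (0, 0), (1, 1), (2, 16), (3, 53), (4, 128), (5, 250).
-2/21 + (-97/126)x + (25/84)x² + (71/36)x³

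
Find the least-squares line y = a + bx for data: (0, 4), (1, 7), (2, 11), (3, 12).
a = 43/10, b = 14/5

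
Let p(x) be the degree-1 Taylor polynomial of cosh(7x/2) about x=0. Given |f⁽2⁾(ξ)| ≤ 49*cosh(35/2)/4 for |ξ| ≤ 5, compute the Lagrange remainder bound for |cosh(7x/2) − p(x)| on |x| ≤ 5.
1225*cosh(35/2)/8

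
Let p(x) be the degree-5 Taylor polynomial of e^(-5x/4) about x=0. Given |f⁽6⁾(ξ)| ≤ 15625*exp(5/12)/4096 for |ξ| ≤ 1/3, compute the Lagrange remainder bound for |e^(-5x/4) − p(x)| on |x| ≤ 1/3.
3125*exp(5/12)/429981696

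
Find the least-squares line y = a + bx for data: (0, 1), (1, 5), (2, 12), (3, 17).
a = 1/2, b = 11/2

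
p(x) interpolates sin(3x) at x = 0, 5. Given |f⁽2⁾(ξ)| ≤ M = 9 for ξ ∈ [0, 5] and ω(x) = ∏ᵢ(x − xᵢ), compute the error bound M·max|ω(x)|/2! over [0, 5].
225/8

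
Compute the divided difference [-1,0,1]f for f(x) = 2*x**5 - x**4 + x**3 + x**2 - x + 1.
0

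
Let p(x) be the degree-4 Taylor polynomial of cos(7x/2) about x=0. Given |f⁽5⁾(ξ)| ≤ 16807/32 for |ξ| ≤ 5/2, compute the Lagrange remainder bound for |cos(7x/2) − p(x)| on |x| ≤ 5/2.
10504375/24576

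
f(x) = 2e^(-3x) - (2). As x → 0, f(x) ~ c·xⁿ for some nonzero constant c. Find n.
1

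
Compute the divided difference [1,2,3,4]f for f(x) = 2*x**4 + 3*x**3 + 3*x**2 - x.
23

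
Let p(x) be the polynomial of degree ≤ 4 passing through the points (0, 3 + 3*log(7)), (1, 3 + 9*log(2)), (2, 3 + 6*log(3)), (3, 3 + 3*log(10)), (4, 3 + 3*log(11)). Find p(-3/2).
3 + log(2674547297698374264627183411732207537069567390474128814152676841976093056220135929130377352411751*11**(49/128)*3**(7/32)*5**(29/32)*7**(9/128)/251084069415467230553431576928306656644094217778561380515840000000000000000000000000000000000000)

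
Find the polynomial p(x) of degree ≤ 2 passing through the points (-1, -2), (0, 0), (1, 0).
-x**2 + x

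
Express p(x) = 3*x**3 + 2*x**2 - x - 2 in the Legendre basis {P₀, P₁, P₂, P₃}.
(-4/3)P₀ + (4/5)P₁ + (4/3)P₂ + (6/5)P₃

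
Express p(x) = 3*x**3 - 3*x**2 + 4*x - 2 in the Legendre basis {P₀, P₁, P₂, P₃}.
(-3)P₀ + (29/5)P₁ + (-2)P₂ + (6/5)P₃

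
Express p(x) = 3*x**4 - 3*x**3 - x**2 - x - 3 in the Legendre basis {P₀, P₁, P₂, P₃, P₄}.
(-41/15)P₀ + (-14/5)P₁ + (22/21)P₂ + (-6/5)P₃ + (24/35)P₄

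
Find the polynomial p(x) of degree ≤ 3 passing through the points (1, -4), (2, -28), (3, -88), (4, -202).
-3*x**3 - 3*x + 2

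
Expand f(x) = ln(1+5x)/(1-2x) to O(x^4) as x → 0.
5*x - 5*x**2/2 + 110*x**3/3 + O(x**4)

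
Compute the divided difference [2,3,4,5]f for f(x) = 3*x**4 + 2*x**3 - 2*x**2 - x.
44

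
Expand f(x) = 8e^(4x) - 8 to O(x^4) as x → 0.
32*x + 64*x**2 + 256*x**3/3 + O(x**4)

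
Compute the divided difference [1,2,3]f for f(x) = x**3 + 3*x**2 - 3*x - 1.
9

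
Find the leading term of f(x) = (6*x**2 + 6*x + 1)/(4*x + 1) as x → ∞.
3*x/2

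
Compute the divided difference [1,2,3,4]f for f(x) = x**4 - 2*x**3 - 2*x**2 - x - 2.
8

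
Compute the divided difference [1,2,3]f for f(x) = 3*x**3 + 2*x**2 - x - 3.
20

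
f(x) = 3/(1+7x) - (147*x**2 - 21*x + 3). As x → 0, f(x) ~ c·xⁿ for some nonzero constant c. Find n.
3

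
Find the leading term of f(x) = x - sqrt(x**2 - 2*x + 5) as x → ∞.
1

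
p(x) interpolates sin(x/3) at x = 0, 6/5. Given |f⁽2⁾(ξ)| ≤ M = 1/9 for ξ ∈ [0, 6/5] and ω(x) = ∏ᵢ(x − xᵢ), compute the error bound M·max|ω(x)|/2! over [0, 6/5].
1/50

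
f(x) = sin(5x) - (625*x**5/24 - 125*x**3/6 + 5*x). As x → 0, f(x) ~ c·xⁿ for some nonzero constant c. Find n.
7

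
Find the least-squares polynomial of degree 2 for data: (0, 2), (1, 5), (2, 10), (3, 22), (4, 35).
72/35 + (41/70)x + (27/14)x²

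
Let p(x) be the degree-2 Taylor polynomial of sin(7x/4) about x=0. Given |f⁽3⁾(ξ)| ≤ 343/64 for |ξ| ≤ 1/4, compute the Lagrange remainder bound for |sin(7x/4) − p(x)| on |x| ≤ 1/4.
343/24576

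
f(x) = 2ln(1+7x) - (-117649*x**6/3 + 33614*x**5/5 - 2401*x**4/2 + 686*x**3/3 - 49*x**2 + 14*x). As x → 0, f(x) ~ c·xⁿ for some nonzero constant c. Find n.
7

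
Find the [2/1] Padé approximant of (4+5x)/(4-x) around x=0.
(5*x/4 + 1)/(1 - x/4)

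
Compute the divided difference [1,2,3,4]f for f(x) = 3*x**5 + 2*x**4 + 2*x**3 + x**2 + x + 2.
217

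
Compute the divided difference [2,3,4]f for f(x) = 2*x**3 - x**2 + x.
17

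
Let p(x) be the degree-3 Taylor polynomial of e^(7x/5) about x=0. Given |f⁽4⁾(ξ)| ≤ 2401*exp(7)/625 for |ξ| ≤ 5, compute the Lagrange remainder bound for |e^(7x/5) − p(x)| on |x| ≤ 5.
2401*exp(7)/24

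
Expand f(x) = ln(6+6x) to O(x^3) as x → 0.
log(6) + x - x**2/2 + O(x**3)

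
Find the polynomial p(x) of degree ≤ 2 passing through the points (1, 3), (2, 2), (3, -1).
-x**2 + 2*x + 2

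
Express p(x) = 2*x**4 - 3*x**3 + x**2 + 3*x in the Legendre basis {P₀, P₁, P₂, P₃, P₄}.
(11/15)P₀ + (6/5)P₁ + (38/21)P₂ + (-6/5)P₃ + (16/35)P₄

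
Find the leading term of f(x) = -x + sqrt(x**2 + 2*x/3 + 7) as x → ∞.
1/3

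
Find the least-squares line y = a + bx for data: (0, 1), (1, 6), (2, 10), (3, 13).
a = 3/2, b = 4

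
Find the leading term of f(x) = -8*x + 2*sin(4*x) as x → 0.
-64*x**3/3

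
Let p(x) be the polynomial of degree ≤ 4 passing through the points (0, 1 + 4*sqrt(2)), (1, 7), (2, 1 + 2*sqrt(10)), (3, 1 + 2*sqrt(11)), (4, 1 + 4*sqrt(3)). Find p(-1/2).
-299/16 - 45*sqrt(11)/16 + 35*sqrt(3)/32 + 315*sqrt(2)/32 + 189*sqrt(10)/32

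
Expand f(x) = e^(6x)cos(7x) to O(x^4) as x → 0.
1 + 6*x - 13*x**2/2 - 111*x**3 + O(x**4)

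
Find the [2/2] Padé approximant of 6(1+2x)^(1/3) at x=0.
(56*x**2/9 + 14*x + 6)/(10*x**2/27 + 5*x/3 + 1)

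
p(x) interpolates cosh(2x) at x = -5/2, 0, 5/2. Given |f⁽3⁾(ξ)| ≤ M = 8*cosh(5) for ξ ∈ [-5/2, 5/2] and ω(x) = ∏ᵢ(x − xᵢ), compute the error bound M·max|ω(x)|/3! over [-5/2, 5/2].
125*sqrt(3)*cosh(5)/27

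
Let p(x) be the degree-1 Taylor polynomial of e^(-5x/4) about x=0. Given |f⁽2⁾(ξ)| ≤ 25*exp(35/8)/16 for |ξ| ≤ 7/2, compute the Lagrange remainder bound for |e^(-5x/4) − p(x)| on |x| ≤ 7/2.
1225*exp(35/8)/128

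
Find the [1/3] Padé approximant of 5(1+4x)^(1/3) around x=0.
(50*x/3 + 5)/(64*x**3/81 - 8*x**2/9 + 2*x + 1)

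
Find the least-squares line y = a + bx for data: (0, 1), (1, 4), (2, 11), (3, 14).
a = 3/5, b = 23/5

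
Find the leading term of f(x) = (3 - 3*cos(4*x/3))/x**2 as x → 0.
8/3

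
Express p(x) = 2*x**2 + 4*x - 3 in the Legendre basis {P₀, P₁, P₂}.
(-7/3)P₀ + (4)P₁ + (4/3)P₂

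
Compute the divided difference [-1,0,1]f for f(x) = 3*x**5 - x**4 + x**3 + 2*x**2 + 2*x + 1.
1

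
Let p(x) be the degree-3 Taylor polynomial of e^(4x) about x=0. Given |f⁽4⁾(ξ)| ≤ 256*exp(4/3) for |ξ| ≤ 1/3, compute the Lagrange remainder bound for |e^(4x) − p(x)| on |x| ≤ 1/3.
32*exp(4/3)/243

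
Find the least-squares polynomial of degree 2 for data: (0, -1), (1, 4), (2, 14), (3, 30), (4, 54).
-5/7 + (36/35)x + (22/7)x²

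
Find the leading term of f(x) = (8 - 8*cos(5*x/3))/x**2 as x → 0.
100/9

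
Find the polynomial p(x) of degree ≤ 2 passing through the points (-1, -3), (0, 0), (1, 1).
-x**2 + 2*x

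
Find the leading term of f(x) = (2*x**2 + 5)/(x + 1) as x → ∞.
2*x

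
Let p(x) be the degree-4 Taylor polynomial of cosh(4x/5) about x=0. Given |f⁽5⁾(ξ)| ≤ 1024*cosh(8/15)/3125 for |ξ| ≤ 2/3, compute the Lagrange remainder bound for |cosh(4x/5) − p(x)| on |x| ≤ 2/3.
4096*cosh(8/15)/11390625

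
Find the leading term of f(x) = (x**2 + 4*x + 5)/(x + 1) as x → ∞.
x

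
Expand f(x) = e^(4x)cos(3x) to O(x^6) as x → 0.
1 + 4*x + 7*x**2/2 - 22*x**3/3 - 527*x**4/24 - 779*x**5/30 + O(x**6)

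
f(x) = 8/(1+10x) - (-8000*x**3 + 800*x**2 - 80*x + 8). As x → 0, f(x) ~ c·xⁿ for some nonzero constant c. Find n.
4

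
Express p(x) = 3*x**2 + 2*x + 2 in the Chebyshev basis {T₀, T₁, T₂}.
(7/2)T₀ + (2)T₁ + (3/2)T₂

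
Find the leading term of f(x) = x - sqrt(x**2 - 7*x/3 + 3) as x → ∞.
7/6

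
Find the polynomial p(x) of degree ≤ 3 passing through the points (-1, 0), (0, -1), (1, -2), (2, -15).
-2*x**3 + x - 1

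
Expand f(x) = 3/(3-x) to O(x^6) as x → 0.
1 + x/3 + x**2/9 + x**3/27 + x**4/81 + x**5/243 + O(x**6)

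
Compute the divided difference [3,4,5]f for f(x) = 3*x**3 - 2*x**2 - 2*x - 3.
34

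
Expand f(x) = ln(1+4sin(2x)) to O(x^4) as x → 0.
8*x - 32*x**2 + 496*x**3/3 + O(x**4)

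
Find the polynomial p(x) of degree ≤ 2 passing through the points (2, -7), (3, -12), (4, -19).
-x**2 - 3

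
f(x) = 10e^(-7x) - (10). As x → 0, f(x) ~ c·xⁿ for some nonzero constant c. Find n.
1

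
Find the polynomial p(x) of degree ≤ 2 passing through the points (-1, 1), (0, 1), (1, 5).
2*x**2 + 2*x + 1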